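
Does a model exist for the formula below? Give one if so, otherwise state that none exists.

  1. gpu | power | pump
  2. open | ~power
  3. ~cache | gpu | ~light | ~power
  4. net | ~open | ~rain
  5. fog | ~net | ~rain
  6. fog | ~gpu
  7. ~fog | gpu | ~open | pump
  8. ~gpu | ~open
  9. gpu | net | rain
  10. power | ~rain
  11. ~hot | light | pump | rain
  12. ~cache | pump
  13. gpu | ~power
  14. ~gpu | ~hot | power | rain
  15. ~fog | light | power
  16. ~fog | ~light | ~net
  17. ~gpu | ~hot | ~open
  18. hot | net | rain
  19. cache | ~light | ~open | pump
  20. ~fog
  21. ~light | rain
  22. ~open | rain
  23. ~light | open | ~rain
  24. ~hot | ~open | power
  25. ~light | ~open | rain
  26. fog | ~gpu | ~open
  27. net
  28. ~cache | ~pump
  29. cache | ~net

Case cache = True:
  (~cache | pump) forces pump = True.
  Clause (~cache | ~pump) is falsified — contradiction.
Case cache = False:
  (~fog) forces fog = False.
  (fog | ~gpu) forces gpu = False.
  (gpu | ~power) forces power = False.
  (gpu | power | pump) forces pump = True.
  (power | ~rain) forces rain = False.
  (gpu | net | rain) forces net = True.
  Clause (cache | ~net) is falsified — contradiction.
Both cases fail, so the formula is unsatisfiable.

UNSATISFIABLE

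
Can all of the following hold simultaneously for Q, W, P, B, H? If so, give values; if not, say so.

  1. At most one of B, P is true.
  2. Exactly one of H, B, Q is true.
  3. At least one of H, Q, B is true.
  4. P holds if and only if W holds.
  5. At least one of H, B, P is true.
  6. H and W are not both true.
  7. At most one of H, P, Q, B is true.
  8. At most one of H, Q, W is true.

Q=F, W=F, P=F, B=F, H=T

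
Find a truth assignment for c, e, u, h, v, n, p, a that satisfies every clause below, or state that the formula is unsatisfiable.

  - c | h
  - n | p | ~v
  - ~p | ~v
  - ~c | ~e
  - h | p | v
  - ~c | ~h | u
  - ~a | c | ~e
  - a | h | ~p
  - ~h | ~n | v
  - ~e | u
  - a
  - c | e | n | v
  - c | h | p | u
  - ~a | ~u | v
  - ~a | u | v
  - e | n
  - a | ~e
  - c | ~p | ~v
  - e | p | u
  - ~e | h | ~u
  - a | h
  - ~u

Unsatisfiable — no assignment works.

Case u = True:
  Clause (~u) is falsified — contradiction.
Case u = False:
  (~e | u) forces e = False.
  (a) forces a = True.
  (~a | u | v) forces v = True.
  (~p | ~v) forces p = False.
  Clause (e | p | u) is falsified — contradiction.
Both cases fail, so the formula is unsatisfiable.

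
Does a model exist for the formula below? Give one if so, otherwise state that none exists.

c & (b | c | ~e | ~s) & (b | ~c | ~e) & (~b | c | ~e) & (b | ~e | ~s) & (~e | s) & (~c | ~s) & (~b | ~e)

Unit clause (c) forces c = True.
In (~c | ~s) only ~s is left, so s = False.
In (~e | s) only ~e is left, so e = False.
Set b = True.
Check each clause:
  (c): c holds.
  (b | c | ~e | ~s): b holds.
  (b | ~c | ~e): b holds.
  (~b | c | ~e): c holds.
  (b | ~e | ~s): b holds.
  (~e | s): ~e holds.
  (~c | ~s): ~s holds.
  (~b | ~e): ~e holds.
All clauses satisfied.

s=F, b=T, c=T, e=F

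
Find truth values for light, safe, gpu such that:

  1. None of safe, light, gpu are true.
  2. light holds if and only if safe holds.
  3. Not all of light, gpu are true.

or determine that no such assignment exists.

light = False, safe = False, gpu = False

  (1) {safe, light, gpu}: 0 true — none ✓
  (2) light=F, safe=F — same ✓
  (3) {light, gpu}: 0/2 true — not all ✓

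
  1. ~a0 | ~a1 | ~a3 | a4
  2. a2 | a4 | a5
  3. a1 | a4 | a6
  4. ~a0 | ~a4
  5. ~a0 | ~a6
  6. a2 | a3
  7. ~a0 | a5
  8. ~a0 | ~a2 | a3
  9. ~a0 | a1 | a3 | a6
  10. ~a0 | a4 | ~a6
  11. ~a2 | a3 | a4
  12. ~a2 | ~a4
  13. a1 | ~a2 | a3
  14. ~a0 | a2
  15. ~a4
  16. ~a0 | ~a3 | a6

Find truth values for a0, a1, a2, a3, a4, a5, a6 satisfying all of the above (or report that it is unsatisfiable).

a0 = False, a1 = False, a2 = True, a3 = True, a4 = False, a5 = False, a6 = True

Unit clause (~a4) forces a4 = False.
Try a0 = True:
  (~a0 | ~a6) forces a6 = False.
  (a1 | a4 | a6) forces a1 = True.
  (~a0 | ~a1 | ~a3 | a4) forces a3 = False.
  (a2 | a3) forces a2 = True.
  clause (~a0 | ~a2 | a3) is falsified — backtrack.
So a0 = False.
Set a1 = False.
  then (a1 | a4 | a6) forces a6 = True.
Set a2 = True.
  then (~a2 | a3 | a4) forces a3 = True.
Set a5 = False.
All clauses satisfied.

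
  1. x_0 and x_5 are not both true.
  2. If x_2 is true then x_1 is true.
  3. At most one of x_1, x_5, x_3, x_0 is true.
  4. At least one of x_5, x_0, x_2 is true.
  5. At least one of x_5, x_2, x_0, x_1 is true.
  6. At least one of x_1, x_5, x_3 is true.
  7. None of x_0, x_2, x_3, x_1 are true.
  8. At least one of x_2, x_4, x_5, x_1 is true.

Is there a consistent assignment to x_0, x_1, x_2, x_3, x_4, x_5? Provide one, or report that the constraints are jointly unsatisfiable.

x_0 = False, x_1 = False, x_2 = False, x_3 = False, x_4 = True, x_5 = True

  (1) x_0=F, x_5=T — not both ✓
  (2) x_2=F ⇒ x_1: vacuous ✓
  (3) {x_1, x_5, x_3, x_0}: 1 true — at most one ✓
  (4) {x_5, x_0, x_2}: 1 true — at least one ✓
  (5) {x_5, x_2, x_0, x_1}: 1 true — at least one ✓
  (6) {x_1, x_5, x_3}: 1 true — at least one ✓
  (7) {x_0, x_2, x_3, x_1}: 0 true — none ✓
  (8) {x_2, x_4, x_5, x_1}: 2 true — at least one ✓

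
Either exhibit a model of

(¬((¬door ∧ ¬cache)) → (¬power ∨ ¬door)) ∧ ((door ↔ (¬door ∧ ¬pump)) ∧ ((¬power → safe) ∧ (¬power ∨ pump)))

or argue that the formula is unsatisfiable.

power: True, cache: False, door: False, safe: True, pump: True

  ¬((¬door ∧ ¬cache)) → (¬power ∨ ¬door) = True
    ¬((¬door ∧ ¬cache)) = False
      ¬door ∧ ¬cache = True
        ¬door = True
        ¬cache = True
    ¬power ∨ ¬door = True
      ¬power = False
      ¬door = True
  (door ↔ (¬door ∧ ¬pump)) ∧ ((¬power → safe) ∧ (¬power ∨ pump)) = True
    door ↔ (¬door ∧ ¬pump) = True
      ¬door ∧ ¬pump = False
        ¬door = True
        ¬pump = False
    (¬power → safe) ∧ (¬power ∨ pump) = True
      ¬power → safe = True
        ¬power = False
      ¬power ∨ pump = True
        ¬power = False
Both conjuncts True, so the formula holds.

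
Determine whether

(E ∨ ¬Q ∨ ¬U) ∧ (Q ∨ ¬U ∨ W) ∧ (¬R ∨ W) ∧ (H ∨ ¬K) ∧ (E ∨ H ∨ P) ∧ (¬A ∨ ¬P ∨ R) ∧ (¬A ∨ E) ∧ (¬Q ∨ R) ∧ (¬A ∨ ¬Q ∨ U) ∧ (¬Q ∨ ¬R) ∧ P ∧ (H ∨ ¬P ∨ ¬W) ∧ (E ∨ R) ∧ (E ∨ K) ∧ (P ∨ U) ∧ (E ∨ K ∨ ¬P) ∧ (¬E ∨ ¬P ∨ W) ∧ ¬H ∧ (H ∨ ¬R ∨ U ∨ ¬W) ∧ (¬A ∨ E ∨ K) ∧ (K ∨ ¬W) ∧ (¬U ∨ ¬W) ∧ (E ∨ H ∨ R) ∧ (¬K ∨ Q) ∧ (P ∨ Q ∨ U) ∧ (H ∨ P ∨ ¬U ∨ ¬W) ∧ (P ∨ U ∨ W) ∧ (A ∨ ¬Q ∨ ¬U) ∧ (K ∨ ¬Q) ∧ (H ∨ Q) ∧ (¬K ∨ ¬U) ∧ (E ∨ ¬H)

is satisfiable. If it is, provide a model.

Unsatisfiable — no assignment works.

Case Q = True:
  (¬Q ∨ R) forces R = True.
  Clause (¬Q ∨ ¬R) is falsified — contradiction.
Case Q = False:
  (P) forces P = True.
  (¬H) forces H = False.
  Clause (H ∨ Q) is falsified — contradiction.
Both cases fail, so the formula is unsatisfiable.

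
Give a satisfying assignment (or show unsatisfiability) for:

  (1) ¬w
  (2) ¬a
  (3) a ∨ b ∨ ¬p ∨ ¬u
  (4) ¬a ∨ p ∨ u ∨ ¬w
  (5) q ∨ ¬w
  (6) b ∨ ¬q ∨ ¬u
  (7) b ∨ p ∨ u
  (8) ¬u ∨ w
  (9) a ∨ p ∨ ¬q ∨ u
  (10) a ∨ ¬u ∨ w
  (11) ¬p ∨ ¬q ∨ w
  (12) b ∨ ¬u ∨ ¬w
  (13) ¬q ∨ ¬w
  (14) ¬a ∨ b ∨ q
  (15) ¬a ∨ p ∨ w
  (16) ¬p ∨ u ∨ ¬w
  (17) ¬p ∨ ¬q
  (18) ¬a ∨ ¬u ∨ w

Unit clause (¬w) forces w = False.
Unit clause (¬a) forces a = False.
In (¬u ∨ w) only ¬u is left, so u = False.
Set p = False.
  then (b ∨ p ∨ u) forces b = True.
  then (a ∨ p ∨ ¬q ∨ u) forces q = False.
All clauses satisfied.

p=F, b=T, w=F, a=F, u=F, q=F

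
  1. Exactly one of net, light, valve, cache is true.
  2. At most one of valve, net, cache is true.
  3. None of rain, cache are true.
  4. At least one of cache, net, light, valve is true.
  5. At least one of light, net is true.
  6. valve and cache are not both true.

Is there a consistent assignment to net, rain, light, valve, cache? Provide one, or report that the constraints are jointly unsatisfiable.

net = False, rain = False, light = True, valve = False, cache = False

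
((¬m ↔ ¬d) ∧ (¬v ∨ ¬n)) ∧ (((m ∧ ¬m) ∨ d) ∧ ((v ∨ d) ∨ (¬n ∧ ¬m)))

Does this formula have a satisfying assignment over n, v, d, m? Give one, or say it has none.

n = True; v = False; d = True; m = True

  (¬m ↔ ¬d) ∧ (¬v ∨ ¬n) = True
    ¬m ↔ ¬d = True
      ¬m = False
      ¬d = False
    ¬v ∨ ¬n = True
      ¬v = True
      ¬n = False
  ((m ∧ ¬m) ∨ d) ∧ ((v ∨ d) ∨ (¬n ∧ ¬m)) = True
    (m ∧ ¬m) ∨ d = True
      m ∧ ¬m = False
        ¬m = False
    (v ∨ d) ∨ (¬n ∧ ¬m) = True
      v ∨ d = True
      ¬n ∧ ¬m = False
        ¬n = False
        ¬m = False
Both conjuncts True, so the formula holds.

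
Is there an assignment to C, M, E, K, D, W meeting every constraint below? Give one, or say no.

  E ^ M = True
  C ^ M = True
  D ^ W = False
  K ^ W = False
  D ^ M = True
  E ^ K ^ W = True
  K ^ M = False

UNSATISFIABLE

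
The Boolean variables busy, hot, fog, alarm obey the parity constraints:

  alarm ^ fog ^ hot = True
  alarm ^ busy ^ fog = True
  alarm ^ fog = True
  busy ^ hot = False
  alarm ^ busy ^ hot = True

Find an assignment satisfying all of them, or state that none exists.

busy=F, hot=F, fog=F, alarm=T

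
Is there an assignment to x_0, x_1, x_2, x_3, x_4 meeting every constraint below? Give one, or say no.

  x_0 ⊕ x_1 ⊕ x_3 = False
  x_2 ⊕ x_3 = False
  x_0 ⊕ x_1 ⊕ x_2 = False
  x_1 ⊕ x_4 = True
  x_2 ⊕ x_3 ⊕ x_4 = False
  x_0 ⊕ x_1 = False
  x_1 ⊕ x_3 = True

x_0: True, x_1: True, x_2: False, x_3: False, x_4: False

x_0 ⊕ x_1 ⊕ x_3 = T ⊕ T ⊕ F = False ✓
x_2 ⊕ x_3 = F ⊕ F = False ✓
x_0 ⊕ x_1 ⊕ x_2 = T ⊕ T ⊕ F = False ✓
x_1 ⊕ x_4 = T ⊕ F = True ✓
x_2 ⊕ x_3 ⊕ x_4 = F ⊕ F ⊕ F = False ✓
x_0 ⊕ x_1 = T ⊕ T = False ✓
x_1 ⊕ x_3 = T ⊕ F = True ✓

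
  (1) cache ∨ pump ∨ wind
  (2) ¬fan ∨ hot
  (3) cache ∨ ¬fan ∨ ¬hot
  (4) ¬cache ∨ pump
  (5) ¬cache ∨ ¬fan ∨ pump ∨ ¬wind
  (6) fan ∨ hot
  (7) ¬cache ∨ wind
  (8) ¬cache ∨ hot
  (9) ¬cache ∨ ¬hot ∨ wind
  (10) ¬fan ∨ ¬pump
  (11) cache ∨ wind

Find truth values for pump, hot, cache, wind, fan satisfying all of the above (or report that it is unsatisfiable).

Set pump = True.
  then (¬fan ∨ ¬pump) forces fan = False.
  then (fan ∨ hot) forces hot = True.
Set cache = True.
  then (¬cache ∨ wind) forces wind = True.
All clauses satisfied.

pump = True, hot = True, cache = True, wind = True, fan = False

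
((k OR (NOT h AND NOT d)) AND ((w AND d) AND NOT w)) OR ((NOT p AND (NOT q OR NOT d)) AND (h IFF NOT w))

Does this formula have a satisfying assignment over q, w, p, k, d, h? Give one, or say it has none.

q: True, w: False, p: False, k: True, d: False, h: True

  ((k OR (NOT h AND NOT d)) AND ((w AND d) AND NOT w)) OR ((NOT p AND (NOT q OR NOT d)) AND (h IFF NOT w)) = True
    (k OR (NOT h AND NOT d)) AND ((w AND d) AND NOT w) = False
      k OR (NOT h AND NOT d) = True
        NOT h AND NOT d = False
          NOT h = False
          NOT d = True
      (w AND d) AND NOT w = False
        w AND d = False
        NOT w = True
    (NOT p AND (NOT q OR NOT d)) AND (h IFF NOT w) = True
      NOT p AND (NOT q OR NOT d) = True
        NOT p = True
        NOT q OR NOT d = True
          NOT q = False
          NOT d = True
      h IFF NOT w = True
        NOT w = True
The formula evaluates to True.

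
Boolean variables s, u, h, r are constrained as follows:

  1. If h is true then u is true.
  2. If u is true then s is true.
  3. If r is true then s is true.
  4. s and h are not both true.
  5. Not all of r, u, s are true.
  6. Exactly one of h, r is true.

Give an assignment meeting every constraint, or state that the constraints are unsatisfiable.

s = True, u = False, h = False, r = True

  (1) h=F ⇒ u: vacuous ✓
  (2) u=F ⇒ s: vacuous ✓
  (3) r=T ⇒ s: T ✓
  (4) s=T, h=F — not both ✓
  (5) {r, u, s}: 2/3 true — not all ✓
  (6) {h, r}: 1 true — exactly one ✓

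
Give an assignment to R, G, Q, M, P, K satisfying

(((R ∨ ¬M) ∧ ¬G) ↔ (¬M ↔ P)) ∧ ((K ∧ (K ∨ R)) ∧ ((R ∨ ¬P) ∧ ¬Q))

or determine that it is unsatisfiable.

R = True; G = False; Q = False; M = True; P = False; K = True

  ((R ∨ ¬M) ∧ ¬G) ↔ (¬M ↔ P) = True
    (R ∨ ¬M) ∧ ¬G = True
      R ∨ ¬M = True
        ¬M = False
      ¬G = True
    ¬M ↔ P = True
      ¬M = False
  (K ∧ (K ∨ R)) ∧ ((R ∨ ¬P) ∧ ¬Q) = True
    K ∧ (K ∨ R) = True
      K ∨ R = True
    (R ∨ ¬P) ∧ ¬Q = True
      R ∨ ¬P = True
        ¬P = True
      ¬Q = True
Both conjuncts True, so the formula holds.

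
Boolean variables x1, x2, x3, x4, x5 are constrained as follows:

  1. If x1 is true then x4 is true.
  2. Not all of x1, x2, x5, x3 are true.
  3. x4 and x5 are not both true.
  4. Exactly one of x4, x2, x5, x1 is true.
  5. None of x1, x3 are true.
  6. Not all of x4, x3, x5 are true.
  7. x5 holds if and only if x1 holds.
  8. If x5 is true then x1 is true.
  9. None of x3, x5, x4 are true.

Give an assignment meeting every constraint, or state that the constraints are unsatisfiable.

x1=F, x2=T, x3=F, x4=F, x5=F

  (1) x1=F ⇒ x4: vacuous ✓
  (2) {x1, x2, x5, x3}: 1/4 true — not all ✓
  (3) x4=F, x5=F — not both ✓
  (4) {x4, x2, x5, x1}: 1 true — exactly one ✓
  (5) {x1, x3}: 0 true — none ✓
  (6) {x4, x3, x5}: 0/3 true — not all ✓
  (7) x5=F, x1=F — same ✓
  (8) x5=F ⇒ x1: vacuous ✓
  (9) {x3, x5, x4}: 0 true — none ✓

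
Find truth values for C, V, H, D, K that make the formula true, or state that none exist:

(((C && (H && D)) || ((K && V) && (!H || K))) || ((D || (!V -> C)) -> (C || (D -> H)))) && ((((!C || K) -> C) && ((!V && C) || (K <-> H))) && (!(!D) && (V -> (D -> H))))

C=T, V=T, H=T, D=T, K=T

  ((C && (H && D)) || ((K && V) && (!H || K))) || ((D || (!V -> C)) -> (C || (D -> H))) = True
    (C && (H && D)) || ((K && V) && (!H || K)) = True
      C && (H && D) = True
        H && D = True
      (K && V) && (!H || K) = True
        K && V = True
        !H || K = True
          !H = False
    (D || (!V -> C)) -> (C || (D -> H)) = True
      D || (!V -> C) = True
        !V -> C = True
          !V = False
      C || (D -> H) = True
        D -> H = True
  (((!C || K) -> C) && ((!V && C) || (K <-> H))) && (!(!D) && (V -> (D -> H))) = True
    ((!C || K) -> C) && ((!V && C) || (K <-> H)) = True
      (!C || K) -> C = True
        !C || K = True
          !C = False
      (!V && C) || (K <-> H) = True
        !V && C = False
          !V = False
        K <-> H = True
    !(!D) && (V -> (D -> H)) = True
      !(!D) = True
        !D = False
      V -> (D -> H) = True
        D -> H = True
Both conjuncts True, so the formula holds.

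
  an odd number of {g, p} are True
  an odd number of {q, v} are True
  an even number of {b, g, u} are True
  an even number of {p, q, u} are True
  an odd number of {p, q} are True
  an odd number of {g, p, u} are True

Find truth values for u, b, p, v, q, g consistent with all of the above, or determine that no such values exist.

The formula is unsatisfiable.

Adding constraints 1, 4, 5, 6 mod 2: every variable appears an even number of times on the left, so the left side is 0.
But the right sides sum to 1 (mod 2). 0 ≠ 1 — the system is inconsistent.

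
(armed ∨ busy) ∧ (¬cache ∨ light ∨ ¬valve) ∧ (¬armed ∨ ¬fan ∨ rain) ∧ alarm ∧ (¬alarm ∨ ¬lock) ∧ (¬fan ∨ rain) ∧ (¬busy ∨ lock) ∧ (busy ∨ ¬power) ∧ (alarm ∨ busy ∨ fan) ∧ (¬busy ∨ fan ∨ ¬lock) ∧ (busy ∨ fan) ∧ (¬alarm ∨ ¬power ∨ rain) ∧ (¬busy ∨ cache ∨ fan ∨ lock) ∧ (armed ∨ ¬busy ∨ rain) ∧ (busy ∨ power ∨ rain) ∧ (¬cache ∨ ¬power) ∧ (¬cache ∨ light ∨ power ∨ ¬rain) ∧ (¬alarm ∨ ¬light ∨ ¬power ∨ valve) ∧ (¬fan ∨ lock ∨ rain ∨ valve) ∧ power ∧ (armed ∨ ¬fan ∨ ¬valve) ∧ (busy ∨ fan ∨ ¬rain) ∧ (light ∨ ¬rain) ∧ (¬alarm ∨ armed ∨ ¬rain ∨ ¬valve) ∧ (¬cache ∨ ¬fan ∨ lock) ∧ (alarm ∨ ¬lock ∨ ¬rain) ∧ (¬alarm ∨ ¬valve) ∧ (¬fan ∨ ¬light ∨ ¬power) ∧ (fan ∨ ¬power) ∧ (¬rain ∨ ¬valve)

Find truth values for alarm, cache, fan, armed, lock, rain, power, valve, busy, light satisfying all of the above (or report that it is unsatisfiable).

Case power = True:
  (alarm) forces alarm = True.
  (¬alarm ∨ ¬lock) forces lock = False.
  (¬busy ∨ lock) forces busy = False.
  Clause (busy ∨ ¬power) is falsified — contradiction.
Case power = False:
  Clause (power) is falsified — contradiction.
Both cases fail, so the formula is unsatisfiable.

The formula is unsatisfiable.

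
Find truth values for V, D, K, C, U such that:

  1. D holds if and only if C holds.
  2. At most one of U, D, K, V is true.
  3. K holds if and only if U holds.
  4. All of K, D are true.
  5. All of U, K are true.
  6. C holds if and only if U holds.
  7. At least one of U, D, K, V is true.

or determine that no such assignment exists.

The formula is unsatisfiable.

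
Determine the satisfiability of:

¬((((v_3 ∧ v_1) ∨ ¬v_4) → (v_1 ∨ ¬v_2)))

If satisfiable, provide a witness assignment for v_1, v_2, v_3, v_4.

v_1: False, v_2: True, v_3: False, v_4: False

  ¬((((v_3 ∧ v_1) ∨ ¬v_4) → (v_1 ∨ ¬v_2))) = True
    ((v_3 ∧ v_1) ∨ ¬v_4) → (v_1 ∨ ¬v_2) = False
      (v_3 ∧ v_1) ∨ ¬v_4 = True
        v_3 ∧ v_1 = False
        ¬v_4 = True
      v_1 ∨ ¬v_2 = False
        ¬v_2 = False
The formula evaluates to True.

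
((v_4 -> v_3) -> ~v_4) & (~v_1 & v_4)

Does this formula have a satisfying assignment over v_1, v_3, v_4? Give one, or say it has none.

v_1 = False, v_3 = False, v_4 = True

  (v_4 -> v_3) -> ~v_4 = True
    v_4 -> v_3 = False
    ~v_4 = False
  ~v_1 & v_4 = True
    ~v_1 = True
Both conjuncts True, so the formula holds.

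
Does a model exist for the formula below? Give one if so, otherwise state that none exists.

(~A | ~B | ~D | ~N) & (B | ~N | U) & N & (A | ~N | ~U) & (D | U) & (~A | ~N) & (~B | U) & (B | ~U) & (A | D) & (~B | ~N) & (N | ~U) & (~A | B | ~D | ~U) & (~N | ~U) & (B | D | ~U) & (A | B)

Unsatisfiable — no assignment works.

Case U = True:
  (N) forces N = True.
  Clause (~N | ~U) is falsified — contradiction.
Case U = False:
  (N) forces N = True.
  (B | ~N | U) forces B = True.
  Clause (~B | U) is falsified — contradiction.
Both cases fail, so the formula is unsatisfiable.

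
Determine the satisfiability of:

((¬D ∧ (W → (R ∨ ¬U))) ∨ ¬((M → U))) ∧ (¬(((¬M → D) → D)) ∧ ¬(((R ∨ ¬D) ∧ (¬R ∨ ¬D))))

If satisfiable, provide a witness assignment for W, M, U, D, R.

Case D = True: the conjunct ¬(((¬M → D) → D)) becomes ¬((True → True)) = False.
Case D = False: the conjunct ¬(((R ∨ ¬D) ∧ (¬R ∨ ¬D))) becomes ¬((True ∧ True)) = False.
Both cases fail — unsatisfiable.

UNSATISFIABLE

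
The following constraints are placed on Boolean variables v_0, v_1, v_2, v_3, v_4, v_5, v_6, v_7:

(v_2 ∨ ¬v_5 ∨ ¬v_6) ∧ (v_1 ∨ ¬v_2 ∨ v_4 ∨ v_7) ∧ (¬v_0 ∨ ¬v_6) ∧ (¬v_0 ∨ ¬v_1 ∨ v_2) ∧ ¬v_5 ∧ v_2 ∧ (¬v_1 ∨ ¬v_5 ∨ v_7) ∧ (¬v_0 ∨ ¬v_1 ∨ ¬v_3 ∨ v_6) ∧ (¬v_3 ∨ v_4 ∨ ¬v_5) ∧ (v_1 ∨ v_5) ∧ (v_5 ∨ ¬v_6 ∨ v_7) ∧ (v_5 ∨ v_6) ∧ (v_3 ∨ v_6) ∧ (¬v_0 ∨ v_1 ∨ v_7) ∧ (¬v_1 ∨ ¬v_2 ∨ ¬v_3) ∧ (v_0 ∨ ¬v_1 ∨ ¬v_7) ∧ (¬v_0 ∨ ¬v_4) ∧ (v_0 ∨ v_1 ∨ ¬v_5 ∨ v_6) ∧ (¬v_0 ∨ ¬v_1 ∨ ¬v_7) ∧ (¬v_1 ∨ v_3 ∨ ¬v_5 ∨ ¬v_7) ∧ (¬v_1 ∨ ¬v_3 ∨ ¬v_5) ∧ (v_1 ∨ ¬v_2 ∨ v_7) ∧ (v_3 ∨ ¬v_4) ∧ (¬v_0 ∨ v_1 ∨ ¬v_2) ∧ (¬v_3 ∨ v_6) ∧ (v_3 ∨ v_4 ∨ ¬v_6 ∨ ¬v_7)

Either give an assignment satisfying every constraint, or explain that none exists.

Unsatisfiable — no assignment works.

Case v_2 = True:
  (¬v_5) forces v_5 = False.
  (v_1 ∨ v_5) forces v_1 = True.
  (v_5 ∨ v_6) forces v_6 = True.
  (¬v_0 ∨ ¬v_6) forces v_0 = False.
  (v_5 ∨ ¬v_6 ∨ v_7) forces v_7 = True.
  Clause (v_0 ∨ ¬v_1 ∨ ¬v_7) is falsified — contradiction.
Case v_2 = False:
  Clause (v_2) is falsified — contradiction.
Both cases fail, so the formula is unsatisfiable.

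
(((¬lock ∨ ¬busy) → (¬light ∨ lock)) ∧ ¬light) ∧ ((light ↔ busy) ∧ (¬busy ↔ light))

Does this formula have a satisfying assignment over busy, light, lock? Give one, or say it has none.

Case light = True: the conjunct ¬light is False.
Case light = False: the formula simplifies to ¬busy ∧ busy.
  busy = True: the conjunct ¬busy is False.
  busy = False: the conjunct busy is False.
Both cases fail — unsatisfiable.

No satisfying assignment exists.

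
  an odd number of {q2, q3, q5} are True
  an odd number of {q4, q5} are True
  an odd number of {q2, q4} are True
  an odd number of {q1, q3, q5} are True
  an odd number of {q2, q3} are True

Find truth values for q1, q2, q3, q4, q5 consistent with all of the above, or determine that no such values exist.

q1 = False, q2 = False, q3 = True, q4 = True, q5 = False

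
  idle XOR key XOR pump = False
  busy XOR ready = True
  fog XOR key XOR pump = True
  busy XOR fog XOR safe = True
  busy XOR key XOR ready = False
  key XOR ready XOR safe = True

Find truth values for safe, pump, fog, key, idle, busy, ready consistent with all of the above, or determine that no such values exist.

safe=F, pump=F, fog=F, key=T, idle=T, busy=T, ready=F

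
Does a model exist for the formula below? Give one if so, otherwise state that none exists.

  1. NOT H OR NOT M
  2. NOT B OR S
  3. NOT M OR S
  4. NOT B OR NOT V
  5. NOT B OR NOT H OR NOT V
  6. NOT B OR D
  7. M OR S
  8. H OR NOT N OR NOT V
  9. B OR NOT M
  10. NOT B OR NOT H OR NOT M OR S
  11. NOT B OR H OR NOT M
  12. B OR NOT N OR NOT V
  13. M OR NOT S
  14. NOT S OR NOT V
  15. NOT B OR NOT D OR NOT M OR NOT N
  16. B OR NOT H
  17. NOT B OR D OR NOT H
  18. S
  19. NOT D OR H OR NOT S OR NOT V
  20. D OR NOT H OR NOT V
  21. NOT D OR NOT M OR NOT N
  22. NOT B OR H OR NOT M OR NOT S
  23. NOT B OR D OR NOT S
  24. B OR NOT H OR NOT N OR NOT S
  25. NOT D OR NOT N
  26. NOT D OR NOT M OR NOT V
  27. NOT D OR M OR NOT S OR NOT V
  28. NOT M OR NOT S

UNSATISFIABLE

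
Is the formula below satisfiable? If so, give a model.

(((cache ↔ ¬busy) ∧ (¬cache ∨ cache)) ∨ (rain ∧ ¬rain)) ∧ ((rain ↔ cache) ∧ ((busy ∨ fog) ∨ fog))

fog=T, busy=F, rain=T, cache=T

  ((cache ↔ ¬busy) ∧ (¬cache ∨ cache)) ∨ (rain ∧ ¬rain) = True
    (cache ↔ ¬busy) ∧ (¬cache ∨ cache) = True
      cache ↔ ¬busy = True
        ¬busy = True
      ¬cache ∨ cache = True
        ¬cache = False
    rain ∧ ¬rain = False
      ¬rain = False
  (rain ↔ cache) ∧ ((busy ∨ fog) ∨ fog) = True
    rain ↔ cache = True
    (busy ∨ fog) ∨ fog = True
      busy ∨ fog = True
Both conjuncts True, so the formula holds.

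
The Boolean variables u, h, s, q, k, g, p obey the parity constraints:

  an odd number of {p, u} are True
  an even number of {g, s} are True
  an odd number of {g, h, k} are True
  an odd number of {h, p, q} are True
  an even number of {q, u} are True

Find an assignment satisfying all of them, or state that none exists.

u = True; h = False; s = True; q = True; k = False; g = True; p = False

{p, u}: 1 true → odd ✓
{g, s}: 2 true → even ✓
{g, h, k}: 1 true → odd ✓
{h, p, q}: 1 true → odd ✓
{q, u}: 2 true → even ✓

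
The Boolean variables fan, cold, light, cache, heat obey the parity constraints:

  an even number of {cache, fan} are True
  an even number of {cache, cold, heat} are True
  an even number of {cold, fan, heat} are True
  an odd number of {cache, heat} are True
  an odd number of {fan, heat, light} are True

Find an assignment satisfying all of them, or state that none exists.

fan = True, cold = True, light = False, cache = True, heat = False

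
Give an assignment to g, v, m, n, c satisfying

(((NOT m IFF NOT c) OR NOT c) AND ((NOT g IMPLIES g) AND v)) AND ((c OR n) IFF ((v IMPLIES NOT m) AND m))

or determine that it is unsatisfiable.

g = True, v = True, m = False, n = False, c = False

  ((NOT m IFF NOT c) OR NOT c) AND ((NOT g IMPLIES g) AND v) = True
    (NOT m IFF NOT c) OR NOT c = True
      NOT m IFF NOT c = True
        NOT m = True
        NOT c = True
      NOT c = True
    (NOT g IMPLIES g) AND v = True
      NOT g IMPLIES g = True
        NOT g = False
  (c OR n) IFF ((v IMPLIES NOT m) AND m) = True
    c OR n = False
    (v IMPLIES NOT m) AND m = False
      v IMPLIES NOT m = True
        NOT m = True
Both conjuncts True, so the formula holds.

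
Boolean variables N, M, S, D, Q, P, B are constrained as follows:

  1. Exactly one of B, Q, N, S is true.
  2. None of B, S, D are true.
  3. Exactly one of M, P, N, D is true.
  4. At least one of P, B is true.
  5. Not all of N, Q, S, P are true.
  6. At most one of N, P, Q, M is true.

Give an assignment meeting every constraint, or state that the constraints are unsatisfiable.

The formula is unsatisfiable.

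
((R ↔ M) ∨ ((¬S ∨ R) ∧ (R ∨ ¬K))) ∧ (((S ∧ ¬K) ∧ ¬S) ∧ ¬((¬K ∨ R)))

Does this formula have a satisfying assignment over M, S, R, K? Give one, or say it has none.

The formula is unsatisfiable.

Case S = True: the conjunct ¬S is False.
Case S = False: the conjunct S is False.
Both cases fail — unsatisfiable.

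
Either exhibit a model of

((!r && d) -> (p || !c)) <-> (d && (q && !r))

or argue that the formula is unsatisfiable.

d: True, p: True, c: True, q: True, r: False

  ((!r && d) -> (p || !c)) <-> (d && (q && !r)) = True
    (!r && d) -> (p || !c) = True
      !r && d = True
        !r = True
      p || !c = True
        !c = False
    d && (q && !r) = True
      q && !r = True
        !r = True
The formula evaluates to True.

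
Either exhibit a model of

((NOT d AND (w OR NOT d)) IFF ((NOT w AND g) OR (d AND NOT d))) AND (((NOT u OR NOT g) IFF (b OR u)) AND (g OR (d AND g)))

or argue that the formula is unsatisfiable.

g = True; u = False; d = False; b = True; w = False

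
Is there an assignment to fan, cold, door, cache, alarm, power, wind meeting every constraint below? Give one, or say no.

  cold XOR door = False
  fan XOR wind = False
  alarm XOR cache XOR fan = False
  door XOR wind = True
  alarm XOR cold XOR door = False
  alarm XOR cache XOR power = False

fan: True, cold: False, door: False, cache: True, alarm: False, power: True, wind: True

cold XOR door = F XOR F = False ✓
fan XOR wind = T XOR T = False ✓
alarm XOR cache XOR fan = F XOR T XOR T = False ✓
door XOR wind = F XOR T = True ✓
alarm XOR cold XOR door = F XOR F XOR F = False ✓
alarm XOR cache XOR power = F XOR T XOR T = False ✓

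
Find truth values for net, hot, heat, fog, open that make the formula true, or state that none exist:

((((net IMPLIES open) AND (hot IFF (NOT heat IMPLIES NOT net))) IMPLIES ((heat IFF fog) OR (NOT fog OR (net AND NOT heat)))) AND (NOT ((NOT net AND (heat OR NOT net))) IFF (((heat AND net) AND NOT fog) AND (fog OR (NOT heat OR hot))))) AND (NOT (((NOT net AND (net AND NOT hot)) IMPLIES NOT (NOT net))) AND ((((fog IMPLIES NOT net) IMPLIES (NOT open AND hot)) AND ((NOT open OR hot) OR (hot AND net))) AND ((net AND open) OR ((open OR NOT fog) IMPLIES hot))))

The formula is unsatisfiable.

The conjunct NOT (((NOT net AND (net AND NOT hot)) IMPLIES NOT (NOT net))) is unsatisfiable on its own:
  net=F, hot=F: evaluates to False.
  net=F, hot=T: evaluates to False.
  net=T, hot=F: evaluates to False.
  net=T, hot=T: evaluates to False.
So the whole conjunction is unsatisfiable.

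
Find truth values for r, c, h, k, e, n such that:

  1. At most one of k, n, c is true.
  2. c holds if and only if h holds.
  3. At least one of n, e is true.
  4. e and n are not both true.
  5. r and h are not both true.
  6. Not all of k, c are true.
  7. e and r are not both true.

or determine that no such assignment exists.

r = False, c = False, h = False, k = True, e = True, n = False

  (1) {k, n, c}: 1 true — at most one ✓
  (2) c=F, h=F — same ✓
  (3) {n, e}: 1 true — at least one ✓
  (4) e=T, n=F — not both ✓
  (5) r=F, h=F — not both ✓
  (6) {k, c}: 1/2 true — not all ✓
  (7) e=T, r=F — not both ✓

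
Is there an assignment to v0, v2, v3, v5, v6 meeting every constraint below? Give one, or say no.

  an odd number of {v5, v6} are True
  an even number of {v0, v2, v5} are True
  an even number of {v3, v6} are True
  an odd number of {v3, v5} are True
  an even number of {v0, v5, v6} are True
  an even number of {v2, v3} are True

v0: True, v2: True, v3: True, v5: False, v6: True

{v5, v6}: 1 true → odd ✓
{v0, v2, v5}: 2 true → even ✓
{v3, v6}: 2 true → even ✓
{v3, v5}: 1 true → odd ✓
{v0, v5, v6}: 2 true → even ✓
{v2, v3}: 2 true → even ✓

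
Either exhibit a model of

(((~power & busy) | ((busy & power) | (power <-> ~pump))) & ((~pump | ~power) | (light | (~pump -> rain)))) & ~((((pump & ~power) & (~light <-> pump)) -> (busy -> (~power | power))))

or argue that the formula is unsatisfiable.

The conjunct ~((((pump & ~power) & (~light <-> pump)) -> (busy -> (~power | power)))) is unsatisfiable on its own:
  power = True: this becomes ~((False -> True)) = False.
  power = False: this becomes ~(((pump & (~light <-> pump)) -> True)) = False.
So the whole conjunction is unsatisfiable.

Unsatisfiable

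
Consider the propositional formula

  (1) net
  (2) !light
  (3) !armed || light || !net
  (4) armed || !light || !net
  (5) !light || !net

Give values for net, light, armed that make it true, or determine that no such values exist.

Unit clause (net) forces net = True.
Unit clause (!light) forces light = False.
In (!armed || light || !net) only !armed is left, so armed = False.
Check each clause:
  (net): net holds.
  (!light): !light holds.
  (!armed || light || !net): !armed holds.
  (armed || !light || !net): !light holds.
  (!light || !net): !light holds.
All clauses satisfied.

net: True, light: False, armed: False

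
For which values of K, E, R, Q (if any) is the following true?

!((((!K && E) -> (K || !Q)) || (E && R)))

K=F, E=T, R=F, Q=T

  !((((!K && E) -> (K || !Q)) || (E && R))) = True
    ((!K && E) -> (K || !Q)) || (E && R) = False
      (!K && E) -> (K || !Q) = False
        !K && E = True
          !K = True
        K || !Q = False
          !Q = False
      E && R = False
The formula evaluates to True.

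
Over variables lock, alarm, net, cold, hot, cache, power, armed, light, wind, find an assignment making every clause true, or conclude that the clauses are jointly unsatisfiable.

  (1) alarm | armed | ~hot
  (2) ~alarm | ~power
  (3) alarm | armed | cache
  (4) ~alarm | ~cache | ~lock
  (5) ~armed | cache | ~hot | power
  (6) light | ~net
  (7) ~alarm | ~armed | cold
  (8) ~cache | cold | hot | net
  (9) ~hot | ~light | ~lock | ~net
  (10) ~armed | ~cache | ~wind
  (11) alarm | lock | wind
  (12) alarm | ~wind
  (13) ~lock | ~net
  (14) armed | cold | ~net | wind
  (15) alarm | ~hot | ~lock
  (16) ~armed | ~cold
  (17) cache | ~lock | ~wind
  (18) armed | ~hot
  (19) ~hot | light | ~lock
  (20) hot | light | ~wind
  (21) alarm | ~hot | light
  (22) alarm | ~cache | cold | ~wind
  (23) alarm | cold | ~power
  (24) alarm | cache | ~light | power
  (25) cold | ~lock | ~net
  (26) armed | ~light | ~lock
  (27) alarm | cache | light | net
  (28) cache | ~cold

Set lock = False.
Try alarm = False:
  (alarm | lock | wind) forces wind = True.
  clause (alarm | ~wind) is falsified — backtrack.
So alarm = True.
  then (~alarm | ~power) forces power = False.
Set net = True.
  then (light | ~net) forces light = True.
Set cold = True.
  then (~armed | ~cold) forces armed = False.
  then (armed | ~hot) forces hot = False.
  then (cache | ~cold) forces cache = True.
Set wind = True.
All clauses satisfied.

lock: False; alarm: True; net: True; cold: True; hot: False; cache: True; power: False; armed: False; light: True; wind: True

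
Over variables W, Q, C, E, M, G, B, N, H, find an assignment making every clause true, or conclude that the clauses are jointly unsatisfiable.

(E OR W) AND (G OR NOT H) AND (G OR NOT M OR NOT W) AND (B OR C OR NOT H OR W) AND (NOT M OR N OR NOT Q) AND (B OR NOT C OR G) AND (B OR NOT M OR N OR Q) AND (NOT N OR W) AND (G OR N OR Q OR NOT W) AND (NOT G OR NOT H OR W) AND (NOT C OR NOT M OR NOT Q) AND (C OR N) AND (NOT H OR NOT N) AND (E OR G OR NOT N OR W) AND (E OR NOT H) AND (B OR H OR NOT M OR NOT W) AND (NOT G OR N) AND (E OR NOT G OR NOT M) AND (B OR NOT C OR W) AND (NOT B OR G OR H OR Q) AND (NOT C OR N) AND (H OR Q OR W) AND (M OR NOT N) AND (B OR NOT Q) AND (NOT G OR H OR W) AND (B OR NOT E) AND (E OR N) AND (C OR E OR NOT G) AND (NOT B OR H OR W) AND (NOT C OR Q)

W = True, Q = False, C = False, E = True, M = True, G = True, B = True, N = True, H = False

Try W = False:
  (E OR W) forces E = True.
  (NOT N OR W) forces N = False.
  (C OR N) forces C = True.
  clause (NOT C OR N) is falsified — backtrack.
So W = True.
Set Q = False.
  then (NOT C OR Q) forces C = False.
  then (C OR N) forces N = True.
  then (NOT H OR NOT N) forces H = False.
  then (M OR NOT N) forces M = True.
  then (G OR NOT M OR NOT W) forces G = True.
  then (B OR H OR NOT M OR NOT W) forces B = True.
  then (E OR NOT G OR NOT M) forces E = True.
All clauses satisfied.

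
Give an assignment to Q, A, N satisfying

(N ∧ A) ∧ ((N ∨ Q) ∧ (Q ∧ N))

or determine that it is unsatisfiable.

Q = True, A = True, N = True

  N ∧ A = True
  (N ∨ Q) ∧ (Q ∧ N) = True
    N ∨ Q = True
    Q ∧ N = True
Both conjuncts True, so the formula holds.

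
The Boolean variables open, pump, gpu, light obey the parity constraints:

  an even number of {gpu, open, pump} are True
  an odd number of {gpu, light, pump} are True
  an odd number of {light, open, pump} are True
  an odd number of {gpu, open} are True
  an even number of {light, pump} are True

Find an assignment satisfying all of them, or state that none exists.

Adding constraints 2, 3, 4 mod 2: every variable appears an even number of times on the left, so the left side is 0.
But the right sides sum to 1 (mod 2). 0 ≠ 1 — the system is inconsistent.

Unsatisfiable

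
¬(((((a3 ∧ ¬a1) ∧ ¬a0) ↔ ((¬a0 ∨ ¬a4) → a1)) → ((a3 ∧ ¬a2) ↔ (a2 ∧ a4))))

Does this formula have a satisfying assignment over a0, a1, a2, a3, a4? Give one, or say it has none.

a0 = False, a1 = False, a2 = True, a3 = False, a4 = True

  ¬(((((a3 ∧ ¬a1) ∧ ¬a0) ↔ ((¬a0 ∨ ¬a4) → a1)) → ((a3 ∧ ¬a2) ↔ (a2 ∧ a4)))) = True
    (((a3 ∧ ¬a1) ∧ ¬a0) ↔ ((¬a0 ∨ ¬a4) → a1)) → ((a3 ∧ ¬a2) ↔ (a2 ∧ a4)) = False
      ((a3 ∧ ¬a1) ∧ ¬a0) ↔ ((¬a0 ∨ ¬a4) → a1) = True
        (a3 ∧ ¬a1) ∧ ¬a0 = False
          a3 ∧ ¬a1 = False
            ¬a1 = True
          ¬a0 = True
        (¬a0 ∨ ¬a4) → a1 = False
          ¬a0 ∨ ¬a4 = True
            ¬a0 = True
            ¬a4 = False
      (a3 ∧ ¬a2) ↔ (a2 ∧ a4) = False
        a3 ∧ ¬a2 = False
          ¬a2 = False
        a2 ∧ a4 = True
The formula evaluates to True.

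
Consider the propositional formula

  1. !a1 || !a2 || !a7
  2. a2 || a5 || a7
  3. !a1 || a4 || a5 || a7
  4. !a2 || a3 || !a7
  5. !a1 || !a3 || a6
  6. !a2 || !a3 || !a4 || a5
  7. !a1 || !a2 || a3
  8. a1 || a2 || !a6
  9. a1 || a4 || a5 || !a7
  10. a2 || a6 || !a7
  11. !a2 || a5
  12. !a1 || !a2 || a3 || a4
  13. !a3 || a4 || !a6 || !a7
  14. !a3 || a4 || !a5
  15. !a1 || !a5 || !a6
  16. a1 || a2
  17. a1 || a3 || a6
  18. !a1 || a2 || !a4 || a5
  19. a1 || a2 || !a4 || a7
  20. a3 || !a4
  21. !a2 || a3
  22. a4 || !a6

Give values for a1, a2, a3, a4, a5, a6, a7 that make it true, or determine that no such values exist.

Set a1 = True.
Set a2 = False.
Try a3 = True:
  (!a1 || !a3 || a6) forces a6 = True.
  (!a1 || !a5 || !a6) forces a5 = False.
  (a2 || a5 || a7) forces a7 = True.
  (!a3 || a4 || !a6 || !a7) forces a4 = True.
  clause (!a1 || a2 || !a4 || a5) is falsified — backtrack.
So a3 = False.
  then (a3 || !a4) forces a4 = False.
  then (a4 || !a6) forces a6 = False.
  then (a2 || a6 || !a7) forces a7 = False.
  then (a2 || a5 || a7) forces a5 = True.
All clauses satisfied.

a1=T; a2=F; a3=F; a4=F; a5=T; a6=F; a7=F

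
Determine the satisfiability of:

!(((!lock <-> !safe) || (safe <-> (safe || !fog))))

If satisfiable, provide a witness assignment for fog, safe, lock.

fog: False, safe: False, lock: True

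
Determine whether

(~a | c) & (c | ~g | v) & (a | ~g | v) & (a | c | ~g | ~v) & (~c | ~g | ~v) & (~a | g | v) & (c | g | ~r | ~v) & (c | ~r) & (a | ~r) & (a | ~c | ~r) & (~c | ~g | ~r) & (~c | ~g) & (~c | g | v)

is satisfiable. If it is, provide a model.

Set r = False.
Set v = True.
Set a = True.
  then (~a | c) forces c = True.
  then (~c | ~g | ~v) forces g = False.
All clauses satisfied.

r=F, v=T, a=T, c=T, g=F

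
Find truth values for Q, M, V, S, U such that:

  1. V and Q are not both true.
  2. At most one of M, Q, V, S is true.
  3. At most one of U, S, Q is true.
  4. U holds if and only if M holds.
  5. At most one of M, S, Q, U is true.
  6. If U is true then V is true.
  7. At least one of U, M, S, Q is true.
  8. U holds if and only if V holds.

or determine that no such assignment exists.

Q = False; M = False; V = False; S = True; U = False

  (1) V=F, Q=F — not both ✓
  (2) {M, Q, V, S}: 1 true — at most one ✓
  (3) {U, S, Q}: 1 true — at most one ✓
  (4) U=F, M=F — same ✓
  (5) {M, S, Q, U}: 1 true — at most one ✓
  (6) U=F ⇒ V: vacuous ✓
  (7) {U, M, S, Q}: 1 true — at least one ✓
  (8) U=F, V=F — same ✓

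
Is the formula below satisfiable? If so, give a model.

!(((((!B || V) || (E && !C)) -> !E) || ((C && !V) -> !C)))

C=T; B=F; V=F; E=T

  !(((((!B || V) || (E && !C)) -> !E) || ((C && !V) -> !C))) = True
    (((!B || V) || (E && !C)) -> !E) || ((C && !V) -> !C) = False
      ((!B || V) || (E && !C)) -> !E = False
        (!B || V) || (E && !C) = True
          !B || V = True
            !B = True
          E && !C = False
            !C = False
        !E = False
      (C && !V) -> !C = False
        C && !V = True
          !V = True
        !C = False
The formula evaluates to True.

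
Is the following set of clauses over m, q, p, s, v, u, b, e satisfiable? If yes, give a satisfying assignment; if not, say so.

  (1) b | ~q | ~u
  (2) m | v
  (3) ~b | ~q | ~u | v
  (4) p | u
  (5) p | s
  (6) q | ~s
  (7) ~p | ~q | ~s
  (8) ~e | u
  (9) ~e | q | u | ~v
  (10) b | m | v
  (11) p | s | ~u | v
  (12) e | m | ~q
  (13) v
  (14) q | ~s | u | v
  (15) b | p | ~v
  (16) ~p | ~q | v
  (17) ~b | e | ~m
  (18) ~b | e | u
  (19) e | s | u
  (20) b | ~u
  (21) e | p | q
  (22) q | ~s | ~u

Unit clause (v) forces v = True.
Set m = False.
Set q = True.
  then (e | m | ~q) forces e = True.
  then (~e | u) forces u = True.
  then (b | ~u) forces b = True.
Set p = False.
  then (p | s) forces s = True.
All clauses satisfied.

m = False, q = True, p = False, s = True, v = True, u = True, b = True, e = True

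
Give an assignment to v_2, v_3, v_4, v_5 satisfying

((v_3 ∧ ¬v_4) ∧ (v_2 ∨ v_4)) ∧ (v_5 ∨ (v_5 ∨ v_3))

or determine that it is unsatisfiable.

v_2=T, v_3=T, v_4=F, v_5=F

  (v_3 ∧ ¬v_4) ∧ (v_2 ∨ v_4) = True
    v_3 ∧ ¬v_4 = True
      ¬v_4 = True
    v_2 ∨ v_4 = True
  v_5 ∨ (v_5 ∨ v_3) = True
    v_5 ∨ v_3 = True
Both conjuncts True, so the formula holds.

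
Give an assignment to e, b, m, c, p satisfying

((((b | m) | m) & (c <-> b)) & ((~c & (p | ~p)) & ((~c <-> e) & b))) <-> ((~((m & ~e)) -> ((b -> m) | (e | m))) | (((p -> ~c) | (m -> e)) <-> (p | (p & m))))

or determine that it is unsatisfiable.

e=F, b=T, m=F, c=T, p=F

  ((((b | m) | m) & (c <-> b)) & ((~c & (p | ~p)) & ((~c <-> e) & b))) <-> ((~((m & ~e)) -> ((b -> m) | (e | m))) | (((p -> ~c) | (m -> e)) <-> (p | (p & m)))) = True
    (((b | m) | m) & (c <-> b)) & ((~c & (p | ~p)) & ((~c <-> e) & b)) = False
      ((b | m) | m) & (c <-> b) = True
        (b | m) | m = True
          b | m = True
        c <-> b = True
      (~c & (p | ~p)) & ((~c <-> e) & b) = False
        ~c & (p | ~p) = False
          ~c = False
          p | ~p = True
            ~p = True
        (~c <-> e) & b = True
          ~c <-> e = True
            ~c = False
    (~((m & ~e)) -> ((b -> m) | (e | m))) | (((p -> ~c) | (m -> e)) <-> (p | (p & m))) = False
      ~((m & ~e)) -> ((b -> m) | (e | m)) = False
        ~((m & ~e)) = True
          m & ~e = False
            ~e = True
        (b -> m) | (e | m) = False
          b -> m = False
          e | m = False
      ((p -> ~c) | (m -> e)) <-> (p | (p & m)) = False
        (p -> ~c) | (m -> e) = True
          p -> ~c = True
            ~c = False
          m -> e = True
        p | (p & m) = False
          p & m = False
The formula evaluates to True.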